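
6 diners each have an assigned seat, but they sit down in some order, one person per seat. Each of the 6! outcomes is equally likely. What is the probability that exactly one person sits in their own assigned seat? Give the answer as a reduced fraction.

11/30

Favorable outcomes: C(6,1)·!5 = 6·44 = 264.
Total outcomes: 6! = 720.
Probability = 264/720 = 11/30.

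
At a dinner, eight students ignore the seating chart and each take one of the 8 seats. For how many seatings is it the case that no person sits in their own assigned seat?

!8 is the nearest integer to 8!/e.
8! = 40320, and 40320/e ≈ 14832.90, so !8 = 14833.

14833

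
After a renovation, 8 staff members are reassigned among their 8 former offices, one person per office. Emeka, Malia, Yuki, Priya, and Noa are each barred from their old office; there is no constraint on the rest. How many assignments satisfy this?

Let A_j be the event that the j-th constrained one is fixed. By inclusion-exclusion over the 5 events:
Σ_{j=0}^{5} (-1)^j C(5,j)(8-j)!
= C(5,0)·8! - C(5,1)·7! + C(5,2)·6! - C(5,3)·5! + C(5,4)·4! - C(5,5)·3!
= 40320 - 25200 + 7200 - 1200 + 120 - 6
= 21234

21234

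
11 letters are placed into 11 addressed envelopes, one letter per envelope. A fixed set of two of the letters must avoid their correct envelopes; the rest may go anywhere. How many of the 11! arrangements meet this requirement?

Inclusion-exclusion on the 2 forbidden self-matches:
Σ_{j=0}^{2} (-1)^j C(2,j)(11-j)!
= C(2,0)·11! - C(2,1)·10! + C(2,2)·9!
= 39916800 - 7257600 + 362880
= 33022080

33022080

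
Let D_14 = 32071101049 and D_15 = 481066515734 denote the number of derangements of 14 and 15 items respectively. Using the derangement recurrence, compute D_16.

7697064251745

D_16 = (16-1)·(D_15 + D_14) = 15·(481066515734 + 32071101049) = 15·513137616783 = 7697064251745.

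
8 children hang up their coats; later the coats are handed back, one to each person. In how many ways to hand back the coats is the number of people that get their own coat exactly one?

14832

Pick the single fixed position: C(8,1) = 8 ways.
The other 7 form a derangement: !7 = 1854.
Total: 8 × 1854 = 14832.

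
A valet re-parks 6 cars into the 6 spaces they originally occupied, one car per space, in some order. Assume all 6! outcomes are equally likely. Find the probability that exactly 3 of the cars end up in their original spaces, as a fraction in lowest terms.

Favorable outcomes: C(6,3)·!3 = 20·2 = 40.
Total outcomes: 6! = 720.
Probability = 40/720 = 1/18.

1/18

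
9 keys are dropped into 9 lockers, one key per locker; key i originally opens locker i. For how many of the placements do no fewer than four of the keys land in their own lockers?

# with exactly i fixed is C(9,i)·!(9-i); sum over i=4..9:
  i=4: C(9,4)·!5 = 126·44 = 5544
  i=5: C(9,5)·!4 = 126·9 = 1134
  i=6: C(9,6)·!3 = 84·2 = 168
  i=7: C(9,7)·!2 = 36·1 = 36
  i=8: C(9,8)·!1 = 9·0 = 0
  i=9: C(9,9)·!0 = 1·1 = 1
Total = 6883.

6883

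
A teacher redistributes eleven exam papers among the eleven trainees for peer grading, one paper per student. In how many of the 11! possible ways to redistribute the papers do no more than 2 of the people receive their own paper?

# with exactly i fixed is C(11,i)·!(11-i); sum over i=0..2:
  i=0: C(11,0)·!11 = 1·14684570 = 14684570
  i=1: C(11,1)·!10 = 11·1334961 = 14684571
  i=2: C(11,2)·!9 = 55·133496 = 7342280
Total = 36711421.

36711421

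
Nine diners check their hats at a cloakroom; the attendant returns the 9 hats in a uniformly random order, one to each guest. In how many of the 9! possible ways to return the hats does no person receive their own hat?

Recurrence: !9 = 8·(!8 + !7).
!9 = 8·(14833 + 1854) = 8·16687 = 133496

133496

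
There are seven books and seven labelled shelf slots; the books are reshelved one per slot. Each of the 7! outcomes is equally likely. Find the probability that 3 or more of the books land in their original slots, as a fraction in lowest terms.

407/5040

Favorable outcomes: Σ_{i≥3} C(7,i)·!(7-i) = 35·9 + 35·2 + 21·1 + 7·0 + 1·1 = 407.
Total outcomes: 7! = 5040.
Probability = 407/5040 = 407/5040.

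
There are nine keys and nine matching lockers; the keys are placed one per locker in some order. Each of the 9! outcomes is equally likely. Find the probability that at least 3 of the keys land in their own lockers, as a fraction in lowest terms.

29143/362880

Favorable outcomes: Σ_{i≥3} C(9,i)·!(9-i) = 84·265 + 126·44 + 126·9 + 84·2 + 36·1 + 9·0 + 1·1 = 29143.
Total outcomes: 9! = 362880.
Probability = 29143/362880 = 29143/362880.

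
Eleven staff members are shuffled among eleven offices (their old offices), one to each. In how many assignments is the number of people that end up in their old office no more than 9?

39916799

Sum C(11,i)·!(11-i) for i = 0..9:
  i=0: C(11,0)·!11 = 1·14684570 = 14684570
  i=1: C(11,1)·!10 = 11·1334961 = 14684571
  i=2: C(11,2)·!9 = 55·133496 = 7342280
  i=3: C(11,3)·!8 = 165·14833 = 2447445
  i=4: C(11,4)·!7 = 330·1854 = 611820
  i=5: C(11,5)·!6 = 462·265 = 122430
  i=6: C(11,6)·!5 = 462·44 = 20328
  i=7: C(11,7)·!4 = 330·9 = 2970
  i=8: C(11,8)·!3 = 165·2 = 330
  i=9: C(11,9)·!2 = 55·1 = 55
Total = 39916799.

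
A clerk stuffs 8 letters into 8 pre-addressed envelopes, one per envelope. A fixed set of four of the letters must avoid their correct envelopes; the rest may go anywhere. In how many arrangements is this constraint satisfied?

Inclusion-exclusion on the 4 forbidden self-matches:
Σ_{j=0}^{4} (-1)^j C(4,j)(8-j)!
= C(4,0)·8! - C(4,1)·7! + C(4,2)·6! - C(4,3)·5! + C(4,4)·4!
= 40320 - 20160 + 4320 - 480 + 24
= 24024

24024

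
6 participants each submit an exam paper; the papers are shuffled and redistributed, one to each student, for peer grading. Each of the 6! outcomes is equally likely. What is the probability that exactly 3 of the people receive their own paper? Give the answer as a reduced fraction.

1/18

Favorable outcomes: C(6,3)·!3 = 20·2 = 40.
Total outcomes: 6! = 720.
Probability = 40/720 = 1/18.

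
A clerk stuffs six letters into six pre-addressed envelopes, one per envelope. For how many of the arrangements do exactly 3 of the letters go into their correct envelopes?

40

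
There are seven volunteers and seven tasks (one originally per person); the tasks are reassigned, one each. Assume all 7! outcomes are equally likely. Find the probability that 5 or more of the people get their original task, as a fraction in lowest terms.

11/2520

Favorable outcomes: Σ_{i≥5} C(7,i)·!(7-i) = 21·1 + 7·0 + 1·1 = 22.
Total outcomes: 7! = 5040.
Probability = 22/5040 = 11/2520.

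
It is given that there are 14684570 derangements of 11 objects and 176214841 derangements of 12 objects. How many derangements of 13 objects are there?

D_13 = (13-1)·(D_12 + D_11) = 12·(176214841 + 14684570) = 12·190899411 = 2290792932.

2290792932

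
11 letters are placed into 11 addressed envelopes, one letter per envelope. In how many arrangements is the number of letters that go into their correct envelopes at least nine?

56

# with exactly i fixed is C(11,i)·!(11-i); sum over i=9..11:
  i=9: C(11,9)·!2 = 55·1 = 55
  i=10: C(11,10)·!1 = 11·0 = 0
  i=11: C(11,11)·!0 = 1·1 = 1
Total = 56.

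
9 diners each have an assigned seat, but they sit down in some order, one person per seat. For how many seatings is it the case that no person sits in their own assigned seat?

133496

By inclusion-exclusion, !9 = Σ (-1)^k · 9!/k! for k=0..9
= 9! - 9!/1! + 9!/2! - 9!/3! + 9!/4! - 9!/5! + 9!/6! - 9!/7! + 9!/8! - 9!/9!
= 362880 - 362880 + 181440 - 60480 + 15120 - 3024 + 504 - 72 + 9 - 1
= 133496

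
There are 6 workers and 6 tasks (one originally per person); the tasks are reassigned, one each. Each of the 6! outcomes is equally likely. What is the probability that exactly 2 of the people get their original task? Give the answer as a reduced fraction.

3/16

Favorable outcomes: C(6,2)·!4 = 15·9 = 135.
Total outcomes: 6! = 720.
Probability = 135/720 = 3/16.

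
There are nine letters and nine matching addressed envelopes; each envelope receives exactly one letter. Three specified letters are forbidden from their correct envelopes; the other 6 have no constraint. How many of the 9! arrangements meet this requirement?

256320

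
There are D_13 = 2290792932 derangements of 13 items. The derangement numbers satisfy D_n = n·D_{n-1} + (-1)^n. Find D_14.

D_14 = 14·2290792932 + 1 = 32071101049.

32071101049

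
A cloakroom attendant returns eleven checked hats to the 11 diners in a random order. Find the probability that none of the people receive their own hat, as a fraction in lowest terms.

Favorable outcomes: !11 = 14684570.
Total outcomes: 11! = 39916800.
Probability = 14684570/39916800 = 1468457/3991680.

1468457/3991680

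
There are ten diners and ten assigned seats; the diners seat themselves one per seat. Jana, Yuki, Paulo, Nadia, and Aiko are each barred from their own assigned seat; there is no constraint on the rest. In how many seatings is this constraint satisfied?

2170680

Inclusion-exclusion on the 5 forbidden self-matches:
Σ_{j=0}^{5} (-1)^j C(5,j)(10-j)!
= C(5,0)·10! - C(5,1)·9! + C(5,2)·8! - C(5,3)·7! + C(5,4)·6! - C(5,5)·5!
= 3628800 - 1814400 + 403200 - 50400 + 3600 - 120
= 2170680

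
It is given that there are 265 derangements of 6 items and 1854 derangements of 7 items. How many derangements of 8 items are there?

!8 = (8-1)·(!7 + !6) = 7·(1854 + 265) = 7·2119 = 14833.

14833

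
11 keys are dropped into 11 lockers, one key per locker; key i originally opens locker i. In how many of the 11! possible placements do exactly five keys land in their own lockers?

122430

Choose which 5 of the 11 are fixed: C(11,5) = 462.
The other 6 form a derangement: !6 = 265.
Total: 462 × 265 = 122430.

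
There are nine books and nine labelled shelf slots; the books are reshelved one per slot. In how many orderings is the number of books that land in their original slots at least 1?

Sum C(9,i)·!(9-i) for i = 1..9:
  i=1: C(9,1)·!8 = 9·14833 = 133497
  i=2: C(9,2)·!7 = 36·1854 = 66744
  i=3: C(9,3)·!6 = 84·265 = 22260
  i=4: C(9,4)·!5 = 126·44 = 5544
  i=5: C(9,5)·!4 = 126·9 = 1134
  i=6: C(9,6)·!3 = 84·2 = 168
  i=7: C(9,7)·!2 = 36·1 = 36
  i=8: C(9,8)·!1 = 9·0 = 0
  i=9: C(9,9)·!0 = 1·1 = 1
Total = 229384.

229384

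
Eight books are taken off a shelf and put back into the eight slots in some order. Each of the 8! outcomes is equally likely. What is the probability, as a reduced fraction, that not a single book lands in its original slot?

2119/5760

Favorable outcomes: !8 = 14833.
Total outcomes: 8! = 40320.
Probability = 14833/40320 = 2119/5760.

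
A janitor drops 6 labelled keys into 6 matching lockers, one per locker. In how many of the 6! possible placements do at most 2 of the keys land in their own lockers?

664

# with exactly i fixed is C(6,i)·!(6-i); sum over i=0..2:
  i=0: C(6,0)·!6 = 1·265 = 265
  i=1: C(6,1)·!5 = 6·44 = 264
  i=2: C(6,2)·!4 = 15·9 = 135
Total = 664.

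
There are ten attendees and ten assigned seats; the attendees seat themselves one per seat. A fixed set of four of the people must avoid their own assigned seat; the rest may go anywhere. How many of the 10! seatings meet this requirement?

Let A_j be the event that the j-th constrained one is fixed. By inclusion-exclusion over the 4 events:
Σ_{j=0}^{4} (-1)^j C(4,j)(10-j)!
= C(4,0)·10! - C(4,1)·9! + C(4,2)·8! - C(4,3)·7! + C(4,4)·6!
= 3628800 - 1451520 + 241920 - 20160 + 720
= 2399760

2399760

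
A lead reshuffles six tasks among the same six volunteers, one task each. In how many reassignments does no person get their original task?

265

Recurrence: !6 = 5·(!5 + !4).
!6 = 5·(44 + 9) = 5·53 = 265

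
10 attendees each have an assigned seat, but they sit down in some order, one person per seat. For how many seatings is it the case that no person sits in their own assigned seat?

1334961

By inclusion-exclusion, !10 = Σ (-1)^k · 10!/k! for k=0..10
= 10! - 10!/1! + 10!/2! - 10!/3! + 10!/4! - 10!/5! + 10!/6! - 10!/7! + 10!/8! - 10!/9! + 10!/10!
= 3628800 - 3628800 + 1814400 - 604800 + 151200 - 30240 + 5040 - 720 + 90 - 10 + 1
= 1334961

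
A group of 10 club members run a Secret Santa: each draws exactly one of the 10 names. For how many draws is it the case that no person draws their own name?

1334961

By inclusion-exclusion, !10 = Σ (-1)^k · 10!/k! for k=0..10
= 10! - 10!/1! + 10!/2! - 10!/3! + 10!/4! - 10!/5! + 10!/6! - 10!/7! + 10!/8! - 10!/9! + 10!/10!
= 3628800 - 3628800 + 1814400 - 604800 + 151200 - 30240 + 5040 - 720 + 90 - 10 + 1
= 1334961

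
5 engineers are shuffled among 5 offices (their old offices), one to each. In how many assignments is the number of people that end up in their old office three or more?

11

# with exactly i fixed is C(5,i)·!(5-i); sum over i=3..5:
  i=3: C(5,3)·!2 = 10·1 = 10
  i=4: C(5,4)·!1 = 5·0 = 0
  i=5: C(5,5)·!0 = 1·1 = 1
Total = 11.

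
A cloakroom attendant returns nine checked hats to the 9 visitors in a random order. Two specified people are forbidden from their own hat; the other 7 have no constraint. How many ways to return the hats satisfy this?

287280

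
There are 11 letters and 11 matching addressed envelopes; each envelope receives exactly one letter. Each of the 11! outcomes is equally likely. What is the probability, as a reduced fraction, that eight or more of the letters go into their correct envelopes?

193/19958400

Favorable outcomes: Σ_{i≥8} C(11,i)·!(11-i) = 165·2 + 55·1 + 11·0 + 1·1 = 386.
Total outcomes: 11! = 39916800.
Probability = 386/39916800 = 193/19958400.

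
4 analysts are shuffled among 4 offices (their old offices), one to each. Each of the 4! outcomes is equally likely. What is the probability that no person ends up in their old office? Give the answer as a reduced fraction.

3/8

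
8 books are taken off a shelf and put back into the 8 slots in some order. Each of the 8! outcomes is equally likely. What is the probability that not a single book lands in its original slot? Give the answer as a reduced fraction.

Favorable outcomes: !8 = 14833.
Total outcomes: 8! = 40320.
Probability = 14833/40320 = 2119/5760.

2119/5760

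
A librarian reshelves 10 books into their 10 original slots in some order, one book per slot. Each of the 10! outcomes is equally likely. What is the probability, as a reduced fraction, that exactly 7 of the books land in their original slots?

Favorable outcomes: C(10,7)·!3 = 120·2 = 240.
Total outcomes: 10! = 3628800.
Probability = 240/3628800 = 1/15120.

1/15120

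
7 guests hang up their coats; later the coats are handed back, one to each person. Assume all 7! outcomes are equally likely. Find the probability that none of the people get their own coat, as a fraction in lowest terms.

Favorable outcomes: !7 = 1854.
Total outcomes: 7! = 5040.
Probability = 1854/5040 = 103/280.

103/280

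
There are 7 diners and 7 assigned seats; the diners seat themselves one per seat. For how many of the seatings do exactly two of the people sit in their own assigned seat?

Choose which 2 of the 7 are fixed: C(7,2) = 21.
The other 5 form a derangement: !5 = 44.
Total: 21 × 44 = 924.

924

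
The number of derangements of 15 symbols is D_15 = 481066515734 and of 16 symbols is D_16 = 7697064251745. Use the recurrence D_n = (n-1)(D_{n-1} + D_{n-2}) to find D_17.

130850092279664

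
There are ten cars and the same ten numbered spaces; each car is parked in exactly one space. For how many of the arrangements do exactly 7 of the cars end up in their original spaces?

Pick the 7 fixed positions: C(10,7) = 120 ways.
The remaining 3 must be deranged: !3 = 2.
Total: 120 × 2 = 240.

240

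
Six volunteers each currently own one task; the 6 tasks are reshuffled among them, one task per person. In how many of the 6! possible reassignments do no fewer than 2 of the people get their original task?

191

# with exactly i fixed is C(6,i)·!(6-i); sum over i=2..6:
  i=2: C(6,2)·!4 = 15·9 = 135
  i=3: C(6,3)·!3 = 20·2 = 40
  i=4: C(6,4)·!2 = 15·1 = 15
  i=5: C(6,5)·!1 = 6·0 = 0
  i=6: C(6,6)·!0 = 1·1 = 1
Total = 191.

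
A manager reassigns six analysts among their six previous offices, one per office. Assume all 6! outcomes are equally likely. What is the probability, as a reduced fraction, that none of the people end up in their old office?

53/144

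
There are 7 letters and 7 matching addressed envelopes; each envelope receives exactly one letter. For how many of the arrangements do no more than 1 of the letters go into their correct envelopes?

3709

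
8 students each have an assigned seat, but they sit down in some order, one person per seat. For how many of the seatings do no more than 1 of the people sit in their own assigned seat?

29665

Sum C(8,i)·!(8-i) for i = 0..1:
  i=0: C(8,0)·!8 = 1·14833 = 14833
  i=1: C(8,1)·!7 = 8·1854 = 14832
Total = 29665.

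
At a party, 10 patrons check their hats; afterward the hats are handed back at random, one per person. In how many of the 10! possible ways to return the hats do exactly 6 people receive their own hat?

1890

Choose which 6 of the 10 are fixed: C(10,6) = 210.
The remaining 4 must be deranged: !4 = 9.
Total: 210 × 9 = 1890.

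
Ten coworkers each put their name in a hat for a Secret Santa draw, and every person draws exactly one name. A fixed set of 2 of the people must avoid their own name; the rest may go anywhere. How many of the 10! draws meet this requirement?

2943360

Inclusion-exclusion on the 2 forbidden self-matches:
Σ_{j=0}^{2} (-1)^j C(2,j)(10-j)!
= C(2,0)·10! - C(2,1)·9! + C(2,2)·8!
= 3628800 - 725760 + 40320
= 2943360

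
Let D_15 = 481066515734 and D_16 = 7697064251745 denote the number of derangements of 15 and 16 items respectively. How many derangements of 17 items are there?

D_17 = (17-1)·(D_16 + D_15) = 16·(7697064251745 + 481066515734) = 16·8178130767479 = 130850092279664.

130850092279664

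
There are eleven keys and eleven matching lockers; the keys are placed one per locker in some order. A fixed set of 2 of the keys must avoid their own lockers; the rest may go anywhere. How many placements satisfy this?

33022080

Let A_j be the event that the j-th constrained one is fixed. By inclusion-exclusion over the 2 events:
Σ_{j=0}^{2} (-1)^j C(2,j)(11-j)!
= C(2,0)·11! - C(2,1)·10! + C(2,2)·9!
= 39916800 - 7257600 + 362880
= 33022080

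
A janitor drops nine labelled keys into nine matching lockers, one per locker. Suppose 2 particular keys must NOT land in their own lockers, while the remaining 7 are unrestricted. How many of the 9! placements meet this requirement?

287280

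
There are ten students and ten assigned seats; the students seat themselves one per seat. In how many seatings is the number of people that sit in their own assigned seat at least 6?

2176

Sum C(10,i)·!(10-i) for i = 6..10:
  i=6: C(10,6)·!4 = 210·9 = 1890
  i=7: C(10,7)·!3 = 120·2 = 240
  i=8: C(10,8)·!2 = 45·1 = 45
  i=9: C(10,9)·!1 = 10·0 = 0
  i=10: C(10,10)·!0 = 1·1 = 1
Total = 2176.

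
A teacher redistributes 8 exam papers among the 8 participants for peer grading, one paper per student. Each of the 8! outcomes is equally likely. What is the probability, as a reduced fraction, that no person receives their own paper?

2119/5760

Favorable outcomes: !8 = 14833.
Total outcomes: 8! = 40320.
Probability = 14833/40320 = 2119/5760.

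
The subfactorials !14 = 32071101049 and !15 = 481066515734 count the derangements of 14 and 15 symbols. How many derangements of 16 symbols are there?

7697064251745

!16 = (16-1)·(!15 + !14) = 15·(481066515734 + 32071101049) = 15·513137616783 = 7697064251745.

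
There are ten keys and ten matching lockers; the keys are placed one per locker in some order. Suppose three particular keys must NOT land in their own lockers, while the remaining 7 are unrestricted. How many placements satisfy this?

2656080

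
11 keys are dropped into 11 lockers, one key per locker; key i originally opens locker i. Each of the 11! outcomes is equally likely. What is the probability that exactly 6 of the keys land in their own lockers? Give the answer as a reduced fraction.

Favorable outcomes: C(11,6)·!5 = 462·44 = 20328.
Total outcomes: 11! = 39916800.
Probability = 20328/39916800 = 11/21600.

11/21600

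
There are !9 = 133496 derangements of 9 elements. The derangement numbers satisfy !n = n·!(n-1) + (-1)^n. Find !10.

!10 = 10·133496 + 1 = 1334961.

1334961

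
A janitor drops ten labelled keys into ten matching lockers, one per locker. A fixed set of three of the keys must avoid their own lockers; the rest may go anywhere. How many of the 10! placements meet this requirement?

2656080

Let A_j be the event that the j-th constrained one is fixed. By inclusion-exclusion over the 3 events:
Σ_{j=0}^{3} (-1)^j C(3,j)(10-j)!
= C(3,0)·10! - C(3,1)·9! + C(3,2)·8! - C(3,3)·7!
= 3628800 - 1088640 + 120960 - 5040
= 2656080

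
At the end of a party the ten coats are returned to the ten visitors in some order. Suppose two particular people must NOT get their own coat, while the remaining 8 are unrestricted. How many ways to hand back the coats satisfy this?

2943360

Inclusion-exclusion on the 2 forbidden self-matches:
Σ_{j=0}^{2} (-1)^j C(2,j)(10-j)!
= C(2,0)·10! - C(2,1)·9! + C(2,2)·8!
= 3628800 - 725760 + 40320
= 2943360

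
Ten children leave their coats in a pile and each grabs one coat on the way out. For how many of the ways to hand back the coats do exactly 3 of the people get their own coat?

Pick the 3 fixed positions: C(10,3) = 120 ways.
The other 7 form a derangement: !7 = 1854.
Total: 120 × 1854 = 222480.

222480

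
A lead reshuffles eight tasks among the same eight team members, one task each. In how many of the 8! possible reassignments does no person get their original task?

Recurrence: !8 = 8·!7 + (-1)^8.
!8 = 8·1854 + 1 = 14833

14833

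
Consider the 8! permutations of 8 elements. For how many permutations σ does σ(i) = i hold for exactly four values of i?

Choose which 4 of the 8 are fixed: C(8,4) = 70.
The remaining 4 must be deranged: !4 = 9.
Total: 70 × 9 = 630.

630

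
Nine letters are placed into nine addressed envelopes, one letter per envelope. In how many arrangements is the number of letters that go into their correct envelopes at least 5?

# with exactly i fixed is C(9,i)·!(9-i); sum over i=5..9:
  i=5: C(9,5)·!4 = 126·9 = 1134
  i=6: C(9,6)·!3 = 84·2 = 168
  i=7: C(9,7)·!2 = 36·1 = 36
  i=8: C(9,8)·!1 = 9·0 = 0
  i=9: C(9,9)·!0 = 1·1 = 1
Total = 1339.

1339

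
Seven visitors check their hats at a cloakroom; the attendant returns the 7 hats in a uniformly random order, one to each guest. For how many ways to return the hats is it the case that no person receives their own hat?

1854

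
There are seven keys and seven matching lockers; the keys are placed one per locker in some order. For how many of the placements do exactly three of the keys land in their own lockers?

315

Choose which 3 of the 7 are fixed: C(7,3) = 35.
The other 4 form a derangement: !4 = 9.
Total: 35 × 9 = 315.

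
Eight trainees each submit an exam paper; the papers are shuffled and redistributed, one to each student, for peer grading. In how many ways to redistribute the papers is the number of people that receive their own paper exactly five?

Choose which 5 of the 8 are fixed: C(8,5) = 56.
The other 3 form a derangement: !3 = 2.
Total: 56 × 2 = 112.

112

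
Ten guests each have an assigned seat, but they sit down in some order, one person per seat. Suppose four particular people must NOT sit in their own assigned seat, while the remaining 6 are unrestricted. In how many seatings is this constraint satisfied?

2399760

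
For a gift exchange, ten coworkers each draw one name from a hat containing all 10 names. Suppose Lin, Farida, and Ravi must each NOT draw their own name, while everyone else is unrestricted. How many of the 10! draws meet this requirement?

Inclusion-exclusion on the 3 forbidden self-matches:
Σ_{j=0}^{3} (-1)^j C(3,j)(10-j)!
= C(3,0)·10! - C(3,1)·9! + C(3,2)·8! - C(3,3)·7!
= 3628800 - 1088640 + 120960 - 5040
= 2656080

2656080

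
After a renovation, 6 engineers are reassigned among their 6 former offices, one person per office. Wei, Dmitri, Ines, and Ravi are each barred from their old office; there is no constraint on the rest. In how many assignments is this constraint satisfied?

362

Let A_j be the event that the j-th constrained one is fixed. By inclusion-exclusion over the 4 events:
Σ_{j=0}^{4} (-1)^j C(4,j)(6-j)!
= C(4,0)·6! - C(4,1)·5! + C(4,2)·4! - C(4,3)·3! + C(4,4)·2!
= 720 - 480 + 144 - 24 + 2
= 362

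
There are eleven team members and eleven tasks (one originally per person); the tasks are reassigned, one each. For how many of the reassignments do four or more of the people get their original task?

757934

Sum C(11,i)·!(11-i) for i = 4..11:
  i=4: C(11,4)·!7 = 330·1854 = 611820
  i=5: C(11,5)·!6 = 462·265 = 122430
  i=6: C(11,6)·!5 = 462·44 = 20328
  i=7: C(11,7)·!4 = 330·9 = 2970
  i=8: C(11,8)·!3 = 165·2 = 330
  i=9: C(11,9)·!2 = 55·1 = 55
  i=10: C(11,10)·!1 = 11·0 = 0
  i=11: C(11,11)·!0 = 1·1 = 1
Total = 757934.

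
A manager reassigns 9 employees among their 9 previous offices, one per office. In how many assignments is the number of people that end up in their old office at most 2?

333737

# with exactly i fixed is C(9,i)·!(9-i); sum over i=0..2:
  i=0: C(9,0)·!9 = 1·133496 = 133496
  i=1: C(9,1)·!8 = 9·14833 = 133497
  i=2: C(9,2)·!7 = 36·1854 = 66744
Total = 333737.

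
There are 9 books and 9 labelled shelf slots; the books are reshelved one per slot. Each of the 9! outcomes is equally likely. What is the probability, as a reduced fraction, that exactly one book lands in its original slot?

Favorable outcomes: C(9,1)·!8 = 9·14833 = 133497.
Total outcomes: 9! = 362880.
Probability = 133497/362880 = 2119/5760.

2119/5760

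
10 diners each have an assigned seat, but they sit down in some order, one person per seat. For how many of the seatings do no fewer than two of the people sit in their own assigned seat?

# with exactly i fixed is C(10,i)·!(10-i); sum over i=2..10:
  i=2: C(10,2)·!8 = 45·14833 = 667485
  i=3: C(10,3)·!7 = 120·1854 = 222480
  i=4: C(10,4)·!6 = 210·265 = 55650
  i=5: C(10,5)·!5 = 252·44 = 11088
  i=6: C(10,6)·!4 = 210·9 = 1890
  i=7: C(10,7)·!3 = 120·2 = 240
  i=8: C(10,8)·!2 = 45·1 = 45
  i=9: C(10,9)·!1 = 10·0 = 0
  i=10: C(10,10)·!0 = 1·1 = 1
Total = 958879.

958879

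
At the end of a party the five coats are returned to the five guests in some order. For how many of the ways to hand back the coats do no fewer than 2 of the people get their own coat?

# with exactly i fixed is C(5,i)·!(5-i); sum over i=2..5:
  i=2: C(5,2)·!3 = 10·2 = 20
  i=3: C(5,3)·!2 = 10·1 = 10
  i=4: C(5,4)·!1 = 5·0 = 0
  i=5: C(5,5)·!0 = 1·1 = 1
Total = 31.

31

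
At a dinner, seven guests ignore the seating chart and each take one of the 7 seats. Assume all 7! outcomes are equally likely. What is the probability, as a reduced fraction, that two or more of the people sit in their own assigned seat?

1331/5040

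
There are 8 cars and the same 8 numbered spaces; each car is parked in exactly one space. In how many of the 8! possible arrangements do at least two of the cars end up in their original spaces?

# with exactly i fixed is C(8,i)·!(8-i); sum over i=2..8:
  i=2: C(8,2)·!6 = 28·265 = 7420
  i=3: C(8,3)·!5 = 56·44 = 2464
  i=4: C(8,4)·!4 = 70·9 = 630
  i=5: C(8,5)·!3 = 56·2 = 112
  i=6: C(8,6)·!2 = 28·1 = 28
  i=7: C(8,7)·!1 = 8·0 = 0
  i=8: C(8,8)·!0 = 1·1 = 1
Total = 10655.

10655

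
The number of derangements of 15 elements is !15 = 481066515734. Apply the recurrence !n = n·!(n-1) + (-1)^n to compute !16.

7697064251745

!16 = 16·481066515734 + 1 = 7697064251745.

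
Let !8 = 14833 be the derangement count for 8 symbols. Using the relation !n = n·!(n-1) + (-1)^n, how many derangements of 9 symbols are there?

133496

!9 = 9·14833 - 1 = 133496.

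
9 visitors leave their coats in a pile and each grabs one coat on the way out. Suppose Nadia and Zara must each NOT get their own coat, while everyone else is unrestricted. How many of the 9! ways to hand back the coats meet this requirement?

Inclusion-exclusion on the 2 forbidden self-matches:
Σ_{j=0}^{2} (-1)^j C(2,j)(9-j)!
= C(2,0)·9! - C(2,1)·8! + C(2,2)·7!
= 362880 - 80640 + 5040
= 287280

287280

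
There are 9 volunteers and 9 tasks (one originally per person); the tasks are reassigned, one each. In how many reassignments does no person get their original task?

133496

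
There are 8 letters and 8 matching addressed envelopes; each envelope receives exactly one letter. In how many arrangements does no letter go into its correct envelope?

By inclusion-exclusion, !8 = Σ (-1)^k · 8!/k! for k=0..8
= 8! - 8!/1! + 8!/2! - 8!/3! + 8!/4! - 8!/5! + 8!/6! - 8!/7! + 8!/8!
= 40320 - 40320 + 20160 - 6720 + 1680 - 336 + 56 - 8 + 1
= 14833

14833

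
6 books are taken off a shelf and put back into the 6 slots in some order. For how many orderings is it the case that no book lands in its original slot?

!6 is the nearest integer to 6!/e.
6! = 720, and 720/e ≈ 264.87, so !6 = 265.

265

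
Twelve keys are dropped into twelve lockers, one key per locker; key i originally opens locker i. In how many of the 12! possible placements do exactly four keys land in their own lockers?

7342335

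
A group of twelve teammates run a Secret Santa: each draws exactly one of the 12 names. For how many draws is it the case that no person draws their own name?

176214841

The subfactorial !12 = [12!/e] (nearest integer).
12! = 479001600, and 479001600/e ≈ 176214840.93, so !12 = 176214841.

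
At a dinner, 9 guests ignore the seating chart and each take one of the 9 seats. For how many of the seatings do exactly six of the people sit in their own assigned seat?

168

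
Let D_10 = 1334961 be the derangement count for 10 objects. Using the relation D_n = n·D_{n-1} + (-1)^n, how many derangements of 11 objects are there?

D_11 = 11·1334961 - 1 = 14684570.

14684570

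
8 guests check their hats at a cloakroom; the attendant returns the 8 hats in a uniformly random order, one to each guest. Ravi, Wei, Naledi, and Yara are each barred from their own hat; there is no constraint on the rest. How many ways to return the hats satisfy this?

24024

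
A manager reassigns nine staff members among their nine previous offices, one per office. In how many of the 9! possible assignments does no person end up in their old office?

133496

!9 is the nearest integer to 9!/e.
9! = 362880, and 362880/e ≈ 133496.09, so !9 = 133496.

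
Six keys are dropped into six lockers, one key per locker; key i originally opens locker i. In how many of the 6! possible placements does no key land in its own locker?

265

The subfactorial !6 = [6!/e] (nearest integer).
6! = 720, and 720/e ≈ 264.87, so !6 = 265.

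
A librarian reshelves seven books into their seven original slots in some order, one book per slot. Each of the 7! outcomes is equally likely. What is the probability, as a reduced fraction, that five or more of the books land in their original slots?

11/2520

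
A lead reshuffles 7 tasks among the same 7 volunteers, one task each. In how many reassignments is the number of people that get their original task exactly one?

1855

Pick the single fixed position: C(7,1) = 7 ways.
The other 6 form a derangement: !6 = 265.
Total: 7 × 265 = 1855.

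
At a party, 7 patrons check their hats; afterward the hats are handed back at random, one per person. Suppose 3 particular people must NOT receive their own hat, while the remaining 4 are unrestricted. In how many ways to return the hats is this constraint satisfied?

Let A_j be the event that the j-th constrained one is fixed. By inclusion-exclusion over the 3 events:
Σ_{j=0}^{3} (-1)^j C(3,j)(7-j)!
= C(3,0)·7! - C(3,1)·6! + C(3,2)·5! - C(3,3)·4!
= 5040 - 2160 + 360 - 24
= 3216

3216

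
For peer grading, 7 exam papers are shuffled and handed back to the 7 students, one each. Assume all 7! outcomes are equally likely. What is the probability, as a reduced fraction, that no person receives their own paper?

103/280

Favorable outcomes: !7 = 1854.
Total outcomes: 7! = 5040.
Probability = 1854/5040 = 103/280.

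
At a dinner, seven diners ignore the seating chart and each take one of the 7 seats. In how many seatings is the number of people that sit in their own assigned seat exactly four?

70

Choose which 4 of the 7 are fixed: C(7,4) = 35.
The other 3 form a derangement: !3 = 2.
Total: 35 × 2 = 70.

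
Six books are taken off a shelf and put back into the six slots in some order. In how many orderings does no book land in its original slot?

265

The number of derangements of 6 is !6 = Σ_{k=0}^{6} (-1)^k·6!/k!
= 6! - 6!/1! + 6!/2! - 6!/3! + 6!/4! - 6!/5! + 6!/6!
= 720 - 720 + 360 - 120 + 30 - 6 + 1
= 265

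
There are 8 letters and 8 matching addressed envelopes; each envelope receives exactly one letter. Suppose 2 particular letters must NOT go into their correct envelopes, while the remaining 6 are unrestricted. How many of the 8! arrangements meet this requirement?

30960

Let A_j be the event that the j-th constrained one is fixed. By inclusion-exclusion over the 2 events:
Σ_{j=0}^{2} (-1)^j C(2,j)(8-j)!
= C(2,0)·8! - C(2,1)·7! + C(2,2)·6!
= 40320 - 10080 + 720
= 30960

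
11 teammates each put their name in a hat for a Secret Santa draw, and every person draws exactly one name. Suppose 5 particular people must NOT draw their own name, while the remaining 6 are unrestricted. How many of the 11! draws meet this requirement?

25022880

Inclusion-exclusion on the 5 forbidden self-matches:
Σ_{j=0}^{5} (-1)^j C(5,j)(11-j)!
= C(5,0)·11! - C(5,1)·10! + C(5,2)·9! - C(5,3)·8! + C(5,4)·7! - C(5,5)·6!
= 39916800 - 18144000 + 3628800 - 403200 + 25200 - 720
= 25022880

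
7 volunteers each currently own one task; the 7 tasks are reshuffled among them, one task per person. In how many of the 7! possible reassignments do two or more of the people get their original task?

# with exactly i fixed is C(7,i)·!(7-i); sum over i=2..7:
  i=2: C(7,2)·!5 = 21·44 = 924
  i=3: C(7,3)·!4 = 35·9 = 315
  i=4: C(7,4)·!3 = 35·2 = 70
  i=5: C(7,5)·!2 = 21·1 = 21
  i=6: C(7,6)·!1 = 7·0 = 0
  i=7: C(7,7)·!0 = 1·1 = 1
Total = 1331.

1331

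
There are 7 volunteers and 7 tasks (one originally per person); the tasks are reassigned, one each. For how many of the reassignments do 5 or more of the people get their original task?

22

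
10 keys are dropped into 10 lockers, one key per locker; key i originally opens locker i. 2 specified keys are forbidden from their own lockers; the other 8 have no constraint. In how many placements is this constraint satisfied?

2943360

Let A_j be the event that the j-th constrained one is fixed. By inclusion-exclusion over the 2 events:
Σ_{j=0}^{2} (-1)^j C(2,j)(10-j)!
= C(2,0)·10! - C(2,1)·9! + C(2,2)·8!
= 3628800 - 725760 + 40320
= 2943360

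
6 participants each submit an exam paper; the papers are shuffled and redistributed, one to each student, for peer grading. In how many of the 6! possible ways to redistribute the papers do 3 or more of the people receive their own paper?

Sum C(6,i)·!(6-i) for i = 3..6:
  i=3: C(6,3)·!3 = 20·2 = 40
  i=4: C(6,4)·!2 = 15·1 = 15
  i=5: C(6,5)·!1 = 6·0 = 0
  i=6: C(6,6)·!0 = 1·1 = 1
Total = 56.

56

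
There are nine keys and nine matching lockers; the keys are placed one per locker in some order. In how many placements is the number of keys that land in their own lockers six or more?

205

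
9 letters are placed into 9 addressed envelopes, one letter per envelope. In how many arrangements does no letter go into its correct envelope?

Recurrence: !9 = 9·!8 + (-1)^9.
!9 = 9·14833 - 1 = 133496

133496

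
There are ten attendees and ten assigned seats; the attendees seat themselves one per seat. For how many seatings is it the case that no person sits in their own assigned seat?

1334961

Use !n = (n-1)(!(n-1) + !(n-2)).
!10 = 9·(133496 + 14833) = 9·148329 = 1334961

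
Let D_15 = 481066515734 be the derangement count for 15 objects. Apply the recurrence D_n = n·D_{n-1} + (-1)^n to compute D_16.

7697064251745

D_16 = 16·481066515734 + 1 = 7697064251745.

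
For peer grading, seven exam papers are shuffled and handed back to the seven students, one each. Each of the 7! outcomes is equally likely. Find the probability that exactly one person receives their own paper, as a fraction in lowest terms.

53/144

Favorable outcomes: C(7,1)·!6 = 7·265 = 1855.
Total outcomes: 7! = 5040.
Probability = 1855/5040 = 53/144.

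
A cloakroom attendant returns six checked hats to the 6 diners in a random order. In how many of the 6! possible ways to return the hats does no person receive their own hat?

265

The subfactorial !6 = [6!/e] (nearest integer).
6! = 720, and 720/e ≈ 264.87, so !6 = 265.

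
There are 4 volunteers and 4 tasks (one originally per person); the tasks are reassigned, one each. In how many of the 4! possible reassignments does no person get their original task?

9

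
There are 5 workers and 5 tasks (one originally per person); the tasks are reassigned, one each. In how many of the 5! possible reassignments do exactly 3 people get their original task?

Choose which 3 of the 5 are fixed: C(5,3) = 10.
The other 2 form a derangement: !2 = 1.
Total: 10 × 1 = 10.

10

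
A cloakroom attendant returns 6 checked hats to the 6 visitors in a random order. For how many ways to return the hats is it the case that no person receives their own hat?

265

The number of derangements of 6 is !6 = Σ_{k=0}^{6} (-1)^k·6!/k!
= 6! - 6!/1! + 6!/2! - 6!/3! + 6!/4! - 6!/5! + 6!/6!
= 720 - 720 + 360 - 120 + 30 - 6 + 1
= 265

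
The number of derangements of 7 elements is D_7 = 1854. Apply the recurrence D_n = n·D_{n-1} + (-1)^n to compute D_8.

14833

D_8 = 8·1854 + 1 = 14833.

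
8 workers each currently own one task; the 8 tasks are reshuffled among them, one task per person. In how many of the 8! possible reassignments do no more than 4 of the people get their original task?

# with exactly i fixed is C(8,i)·!(8-i); sum over i=0..4:
  i=0: C(8,0)·!8 = 1·14833 = 14833
  i=1: C(8,1)·!7 = 8·1854 = 14832
  i=2: C(8,2)·!6 = 28·265 = 7420
  i=3: C(8,3)·!5 = 56·44 = 2464
  i=4: C(8,4)·!4 = 70·9 = 630
Total = 40179.

40179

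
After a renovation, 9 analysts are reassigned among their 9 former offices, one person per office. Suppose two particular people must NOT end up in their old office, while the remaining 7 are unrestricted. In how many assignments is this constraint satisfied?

Inclusion-exclusion on the 2 forbidden self-matches:
Σ_{j=0}^{2} (-1)^j C(2,j)(9-j)!
= C(2,0)·9! - C(2,1)·8! + C(2,2)·7!
= 362880 - 80640 + 5040
= 287280

287280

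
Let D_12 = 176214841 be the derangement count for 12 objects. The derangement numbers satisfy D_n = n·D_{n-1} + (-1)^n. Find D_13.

2290792932

D_13 = 13·176214841 - 1 = 2290792932.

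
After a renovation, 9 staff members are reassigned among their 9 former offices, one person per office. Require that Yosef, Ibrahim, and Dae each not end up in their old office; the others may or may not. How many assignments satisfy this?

Let A_j be the event that the j-th constrained one is fixed. By inclusion-exclusion over the 3 events:
Σ_{j=0}^{3} (-1)^j C(3,j)(9-j)!
= C(3,0)·9! - C(3,1)·8! + C(3,2)·7! - C(3,3)·6!
= 362880 - 120960 + 15120 - 720
= 256320

256320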